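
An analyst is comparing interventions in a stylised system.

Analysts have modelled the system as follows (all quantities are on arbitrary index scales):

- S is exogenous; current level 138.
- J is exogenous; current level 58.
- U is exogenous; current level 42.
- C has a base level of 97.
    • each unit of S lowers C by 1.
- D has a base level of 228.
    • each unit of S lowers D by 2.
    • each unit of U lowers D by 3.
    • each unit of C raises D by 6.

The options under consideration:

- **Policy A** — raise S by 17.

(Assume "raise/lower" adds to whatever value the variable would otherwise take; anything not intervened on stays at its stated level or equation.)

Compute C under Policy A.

Policy A (S + 17):
  S = 138 + 17 = 155
  C = 97 − 155 = -58

-58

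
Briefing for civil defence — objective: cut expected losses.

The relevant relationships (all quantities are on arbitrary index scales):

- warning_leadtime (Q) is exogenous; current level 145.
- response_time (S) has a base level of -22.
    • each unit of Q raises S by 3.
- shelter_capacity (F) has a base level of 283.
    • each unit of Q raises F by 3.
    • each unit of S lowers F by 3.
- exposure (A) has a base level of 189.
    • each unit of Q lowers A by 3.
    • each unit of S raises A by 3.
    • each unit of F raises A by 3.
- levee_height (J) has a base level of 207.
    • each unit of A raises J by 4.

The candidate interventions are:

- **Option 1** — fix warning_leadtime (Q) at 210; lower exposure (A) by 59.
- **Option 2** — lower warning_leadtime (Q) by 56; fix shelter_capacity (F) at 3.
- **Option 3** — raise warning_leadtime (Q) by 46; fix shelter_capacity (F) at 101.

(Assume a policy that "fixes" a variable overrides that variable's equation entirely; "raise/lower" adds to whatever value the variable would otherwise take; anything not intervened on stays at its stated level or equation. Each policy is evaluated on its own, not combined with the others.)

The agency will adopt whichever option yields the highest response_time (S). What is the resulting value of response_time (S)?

Option 1 (Q := 210, A − 59):
  Q = 210
  S = -22 + 3·210 = 608
Option 2 (Q − 56, F := 3):
  Q = 145 − 56 = 89
  S = -22 + 3·89 = 245
Option 3 (Q + 46, F := 101):
  Q = 145 + 46 = 191
  S = -22 + 3·191 = 551
Comparing — Option 1: S=608, Option 2: S=245, Option 3: S=551. Highest is 608 (Option 1).

608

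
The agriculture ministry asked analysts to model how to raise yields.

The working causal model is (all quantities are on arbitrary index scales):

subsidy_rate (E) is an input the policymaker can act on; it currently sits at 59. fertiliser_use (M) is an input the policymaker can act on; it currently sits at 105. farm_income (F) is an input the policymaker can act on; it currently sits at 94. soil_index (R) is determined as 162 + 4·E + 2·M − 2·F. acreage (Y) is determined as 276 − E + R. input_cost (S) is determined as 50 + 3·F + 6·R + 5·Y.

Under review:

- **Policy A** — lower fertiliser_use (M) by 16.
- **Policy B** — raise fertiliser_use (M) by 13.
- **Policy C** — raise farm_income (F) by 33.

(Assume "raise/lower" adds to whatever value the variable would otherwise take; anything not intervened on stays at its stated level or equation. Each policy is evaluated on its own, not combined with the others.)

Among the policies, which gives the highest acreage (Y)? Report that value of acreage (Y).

663

Policy A (M − 16):
  E = 59
  M = 105 − 16 = 89
  F = 94
  R = 162 + 4·59 + 2·89 − 2·94 = 388
  Y = 276 − 59 + 388 = 605
Policy B (M + 13):
  E = 59
  M = 105 + 13 = 118
  F = 94
  R = 162 + 4·59 + 2·118 − 2·94 = 446
  Y = 276 − 59 + 446 = 663
Policy C (F + 33):
  E = 59
  M = 105
  F = 94 + 33 = 127
  R = 162 + 4·59 + 2·105 − 2·127 = 354
  Y = 276 − 59 + 354 = 571
Comparing — Policy A: Y=605, Policy B: Y=663, Policy C: Y=571. Highest is 663 (Policy B).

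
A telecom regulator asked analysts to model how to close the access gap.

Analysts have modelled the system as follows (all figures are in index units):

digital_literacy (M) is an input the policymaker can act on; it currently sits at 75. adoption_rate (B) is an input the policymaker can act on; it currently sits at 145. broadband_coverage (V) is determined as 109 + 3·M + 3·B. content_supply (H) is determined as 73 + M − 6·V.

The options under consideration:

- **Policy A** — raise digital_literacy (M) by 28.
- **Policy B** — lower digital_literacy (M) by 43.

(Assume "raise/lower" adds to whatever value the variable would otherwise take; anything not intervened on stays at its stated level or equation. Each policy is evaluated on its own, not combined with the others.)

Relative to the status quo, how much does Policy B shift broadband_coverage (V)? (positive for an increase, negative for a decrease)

Baseline:
  M = 75
  B = 145
  V = 109 + 3·75 + 3·145 = 769
Policy B (M − 43):
  M = 75 − 43 = 32
  B = 145
  V = 109 + 3·32 + 3·145 = 640
Change in V: 640 − 769 = -129

-129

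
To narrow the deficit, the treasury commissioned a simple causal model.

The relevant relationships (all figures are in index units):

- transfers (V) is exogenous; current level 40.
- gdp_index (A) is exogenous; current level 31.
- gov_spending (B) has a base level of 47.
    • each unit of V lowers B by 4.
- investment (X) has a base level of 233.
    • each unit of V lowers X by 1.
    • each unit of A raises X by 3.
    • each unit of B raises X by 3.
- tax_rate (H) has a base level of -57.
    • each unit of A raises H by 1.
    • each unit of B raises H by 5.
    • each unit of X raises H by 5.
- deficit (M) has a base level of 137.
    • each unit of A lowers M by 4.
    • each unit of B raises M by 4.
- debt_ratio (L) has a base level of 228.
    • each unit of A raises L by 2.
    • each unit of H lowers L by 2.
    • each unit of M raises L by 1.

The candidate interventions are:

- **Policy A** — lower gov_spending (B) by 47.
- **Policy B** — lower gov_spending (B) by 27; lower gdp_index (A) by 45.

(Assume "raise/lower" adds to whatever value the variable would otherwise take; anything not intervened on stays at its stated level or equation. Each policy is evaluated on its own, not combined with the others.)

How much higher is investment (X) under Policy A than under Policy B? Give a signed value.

75

Policy A (B − 47):
  V = 40
  A = 31
  B = 47 − 4·40 (−47 from intervention) = -160
  X = 233 − 40 + 3·31 + 3·(-160) = -194
Policy B (B − 27, A − 45):
  V = 40
  A = 31 − 45 = -14
  B = 47 − 4·40 (−27 from intervention) = -140
  X = 233 − 40 + 3·(-14) + 3·(-140) = -269
X: -194 − (-269) = 75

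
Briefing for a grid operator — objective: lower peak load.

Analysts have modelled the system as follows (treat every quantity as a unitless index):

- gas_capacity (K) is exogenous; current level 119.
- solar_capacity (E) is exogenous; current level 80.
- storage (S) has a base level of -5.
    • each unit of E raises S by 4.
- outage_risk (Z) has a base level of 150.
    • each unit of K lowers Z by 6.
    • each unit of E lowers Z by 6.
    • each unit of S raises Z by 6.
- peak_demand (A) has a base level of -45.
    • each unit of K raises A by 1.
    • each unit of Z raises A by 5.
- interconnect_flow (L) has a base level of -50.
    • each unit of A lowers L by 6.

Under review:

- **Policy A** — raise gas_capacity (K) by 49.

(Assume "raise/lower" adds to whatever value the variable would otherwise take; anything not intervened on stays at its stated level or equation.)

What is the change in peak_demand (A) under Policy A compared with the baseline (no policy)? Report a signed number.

-1421

Baseline:
  K = 119
  E = 80
  S = -5 + 4·80 = 315
  Z = 150 − 6·119 − 6·80 + 6·315 = 846
  A = -45 + 119 + 5·846 = 4304
Policy A (K + 49):
  K = 119 + 49 = 168
  E = 80
  S = -5 + 4·80 = 315
  Z = 150 − 6·168 − 6·80 + 6·315 = 552
  A = -45 + 168 + 5·552 = 2883
Change in A: 2883 − 4304 = -1421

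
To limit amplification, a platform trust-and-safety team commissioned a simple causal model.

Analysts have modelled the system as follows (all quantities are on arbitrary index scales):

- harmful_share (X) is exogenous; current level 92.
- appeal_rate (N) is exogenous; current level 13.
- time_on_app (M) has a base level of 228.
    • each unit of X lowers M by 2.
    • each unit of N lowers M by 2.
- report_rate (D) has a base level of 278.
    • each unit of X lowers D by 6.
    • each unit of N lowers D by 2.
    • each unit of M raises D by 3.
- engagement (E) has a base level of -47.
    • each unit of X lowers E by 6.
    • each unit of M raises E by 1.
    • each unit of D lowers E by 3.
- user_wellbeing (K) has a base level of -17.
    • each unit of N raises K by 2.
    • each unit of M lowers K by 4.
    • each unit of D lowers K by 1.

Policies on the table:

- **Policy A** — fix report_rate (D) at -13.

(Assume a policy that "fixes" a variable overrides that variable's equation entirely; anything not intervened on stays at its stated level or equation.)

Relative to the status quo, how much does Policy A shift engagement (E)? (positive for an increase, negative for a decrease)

-699

Baseline:
  X = 92
  N = 13
  M = 228 − 2·92 − 2·13 = 18
  D = 278 − 6·92 − 2·13 + 3·18 = -246
  E = -47 − 6·92 + 18 − 3·(-246) = 157
Policy A (D := -13):
  X = 92
  N = 13
  M = 228 − 2·92 − 2·13 = 18
  D = -13
  E = -47 − 6·92 + 18 − 3·(-13) = -542
Change in E: -542 − 157 = -699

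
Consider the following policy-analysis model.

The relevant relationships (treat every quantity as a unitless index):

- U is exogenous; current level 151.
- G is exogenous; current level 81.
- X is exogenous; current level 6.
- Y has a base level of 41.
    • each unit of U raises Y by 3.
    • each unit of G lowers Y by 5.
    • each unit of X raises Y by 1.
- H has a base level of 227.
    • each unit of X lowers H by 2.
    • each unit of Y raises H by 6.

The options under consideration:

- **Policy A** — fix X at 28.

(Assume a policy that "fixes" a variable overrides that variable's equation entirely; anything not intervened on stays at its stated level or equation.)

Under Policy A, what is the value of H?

873

Policy A (X := 28):
  U = 151
  G = 81
  X = 28
  Y = 41 + 3·151 − 5·81 + 28 = 117
  H = 227 − 2·28 + 6·117 = 873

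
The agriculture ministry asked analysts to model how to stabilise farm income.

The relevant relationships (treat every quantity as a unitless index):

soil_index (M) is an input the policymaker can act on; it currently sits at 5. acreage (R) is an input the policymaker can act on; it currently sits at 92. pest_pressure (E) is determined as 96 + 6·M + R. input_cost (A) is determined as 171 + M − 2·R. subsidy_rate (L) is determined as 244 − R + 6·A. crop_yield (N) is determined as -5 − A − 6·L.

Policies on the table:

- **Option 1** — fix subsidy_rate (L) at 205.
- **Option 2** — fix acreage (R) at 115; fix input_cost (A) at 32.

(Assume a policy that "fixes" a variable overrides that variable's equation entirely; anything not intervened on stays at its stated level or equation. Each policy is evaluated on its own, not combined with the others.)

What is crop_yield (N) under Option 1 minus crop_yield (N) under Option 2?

736

Option 1 (L := 205):
  M = 5
  R = 92
  A = 171 + 5 − 2·92 = -8
  L = 205
  N = -5 − (-8) − 6·205 = -1227
Option 2 (R := 115, A := 32):
  M = 5
  R = 115
  A = 32
  L = 244 − 115 + 6·32 = 321
  N = -5 − 32 − 6·321 = -1963
N: -1227 − (-1963) = 736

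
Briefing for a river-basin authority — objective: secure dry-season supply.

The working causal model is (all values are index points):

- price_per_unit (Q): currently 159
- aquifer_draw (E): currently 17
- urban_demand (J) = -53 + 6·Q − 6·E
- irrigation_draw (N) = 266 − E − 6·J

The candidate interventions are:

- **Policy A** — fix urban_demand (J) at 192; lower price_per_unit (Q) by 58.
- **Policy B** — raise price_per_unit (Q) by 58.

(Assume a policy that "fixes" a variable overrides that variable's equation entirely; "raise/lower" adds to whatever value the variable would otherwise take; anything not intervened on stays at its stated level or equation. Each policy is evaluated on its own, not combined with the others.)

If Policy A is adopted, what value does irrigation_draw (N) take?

-903

Policy A (J := 192, Q − 58):
  Q = 159 − 58 = 101
  E = 17
  J = 192
  N = 266 − 17 − 6·192 = -903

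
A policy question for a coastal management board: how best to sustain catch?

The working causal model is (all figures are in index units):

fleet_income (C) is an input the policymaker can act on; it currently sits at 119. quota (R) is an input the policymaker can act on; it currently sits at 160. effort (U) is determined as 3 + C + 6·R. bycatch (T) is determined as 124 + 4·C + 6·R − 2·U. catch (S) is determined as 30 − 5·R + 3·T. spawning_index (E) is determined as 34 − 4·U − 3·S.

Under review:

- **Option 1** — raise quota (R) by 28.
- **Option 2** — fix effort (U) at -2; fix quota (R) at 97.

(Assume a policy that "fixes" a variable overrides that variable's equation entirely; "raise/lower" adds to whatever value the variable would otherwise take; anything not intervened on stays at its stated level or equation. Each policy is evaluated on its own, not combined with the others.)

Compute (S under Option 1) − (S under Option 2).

-6329

Option 1 (R + 28):
  C = 119
  R = 160 + 28 = 188
  U = 3 + 119 + 6·188 = 1250
  T = 124 + 4·119 + 6·188 − 2·1250 = -772
  S = 30 − 5·188 + 3·(-772) = -3226
Option 2 (U := -2, R := 97):
  C = 119
  R = 97
  U = -2
  T = 124 + 4·119 + 6·97 − 2·(-2) = 1186
  S = 30 − 5·97 + 3·1186 = 3103
S: -3226 − 3103 = -6329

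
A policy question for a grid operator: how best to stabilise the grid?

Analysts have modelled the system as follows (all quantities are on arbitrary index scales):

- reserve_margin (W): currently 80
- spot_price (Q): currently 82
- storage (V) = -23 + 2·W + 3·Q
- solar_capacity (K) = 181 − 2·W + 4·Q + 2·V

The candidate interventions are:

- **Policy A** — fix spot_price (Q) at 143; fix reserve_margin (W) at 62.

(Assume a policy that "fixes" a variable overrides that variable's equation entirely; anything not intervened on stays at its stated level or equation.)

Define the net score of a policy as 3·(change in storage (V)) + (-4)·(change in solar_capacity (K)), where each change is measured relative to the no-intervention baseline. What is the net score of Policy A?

-1855

Baseline:
  W = 80
  Q = 82
  V = -23 + 2·80 + 3·82 = 383
  K = 181 − 2·80 + 4·82 + 2·383 = 1115
Policy A (Q := 143, W := 62):
  W = 62
  Q = 143
  V = -23 + 2·62 + 3·143 = 530
  K = 181 − 2·62 + 4·143 + 2·530 = 1689
ΔV = 530 − 383 = 147; ΔK = 1689 − 1115 = 574
Score = 3·147 + (-4)·574 = -1855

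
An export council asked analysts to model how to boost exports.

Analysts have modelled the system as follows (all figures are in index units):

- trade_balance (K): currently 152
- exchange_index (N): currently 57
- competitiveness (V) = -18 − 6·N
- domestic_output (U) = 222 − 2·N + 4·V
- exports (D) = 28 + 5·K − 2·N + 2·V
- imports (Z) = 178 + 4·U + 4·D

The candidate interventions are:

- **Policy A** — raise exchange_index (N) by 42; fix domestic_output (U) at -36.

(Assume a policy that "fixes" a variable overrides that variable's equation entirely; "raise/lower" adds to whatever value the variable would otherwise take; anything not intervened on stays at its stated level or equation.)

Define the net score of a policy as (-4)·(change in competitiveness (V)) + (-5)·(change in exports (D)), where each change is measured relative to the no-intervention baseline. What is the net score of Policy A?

3948

Baseline:
  K = 152
  N = 57
  V = -18 − 6·57 = -360
  D = 28 + 5·152 − 2·57 + 2·(-360) = -46
Policy A (N + 42, U := -36):
  K = 152
  N = 57 + 42 = 99
  V = -18 − 6·99 = -612
  D = 28 + 5·152 − 2·99 + 2·(-612) = -634
ΔV = -612 − (-360) = -252; ΔD = -634 − (-46) = -588
Score = (-4)·(-252) + (-5)·(-588) = 3948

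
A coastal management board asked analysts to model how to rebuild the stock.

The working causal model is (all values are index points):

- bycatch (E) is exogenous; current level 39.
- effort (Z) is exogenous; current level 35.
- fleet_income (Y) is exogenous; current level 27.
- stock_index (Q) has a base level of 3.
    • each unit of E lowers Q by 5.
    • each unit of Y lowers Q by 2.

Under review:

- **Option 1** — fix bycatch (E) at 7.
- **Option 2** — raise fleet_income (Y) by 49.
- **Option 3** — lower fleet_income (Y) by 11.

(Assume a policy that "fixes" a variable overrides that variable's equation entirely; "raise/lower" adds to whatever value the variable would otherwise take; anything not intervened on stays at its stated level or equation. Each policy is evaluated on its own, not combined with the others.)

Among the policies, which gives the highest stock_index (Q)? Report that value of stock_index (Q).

-86

Option 1 (E := 7):
  E = 7
  Y = 27
  Q = 3 − 5·7 − 2·27 = -86
Option 2 (Y + 49):
  E = 39
  Y = 27 + 49 = 76
  Q = 3 − 5·39 − 2·76 = -344
Option 3 (Y − 11):
  E = 39
  Y = 27 − 11 = 16
  Q = 3 − 5·39 − 2·16 = -224
Comparing — Option 1: Q=-86, Option 2: Q=-344, Option 3: Q=-224. Highest is -86 (Option 1).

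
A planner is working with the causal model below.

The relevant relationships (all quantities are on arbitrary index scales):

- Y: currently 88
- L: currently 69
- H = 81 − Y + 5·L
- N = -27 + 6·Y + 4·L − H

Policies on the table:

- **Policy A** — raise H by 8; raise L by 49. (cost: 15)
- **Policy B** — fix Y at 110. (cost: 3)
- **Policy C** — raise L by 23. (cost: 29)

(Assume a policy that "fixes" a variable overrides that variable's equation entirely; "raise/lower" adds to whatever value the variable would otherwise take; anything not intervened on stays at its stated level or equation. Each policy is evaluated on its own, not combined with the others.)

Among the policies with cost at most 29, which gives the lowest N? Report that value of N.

382

Policy A (H + 8, L + 49):
  Y = 88
  L = 69 + 49 = 118
  H = 81 − 88 + 5·118 (+8 from intervention) = 591
  N = -27 + 6·88 + 4·118 − 591 = 382
Policy B (Y := 110):
  Y = 110
  L = 69
  H = 81 − 110 + 5·69 = 316
  N = -27 + 6·110 + 4·69 − 316 = 593
Policy C (L + 23):
  Y = 88
  L = 69 + 23 = 92
  H = 81 − 88 + 5·92 = 453
  N = -27 + 6·88 + 4·92 − 453 = 416
Comparing — Policy A: N=382, Policy B: N=593, Policy C: N=416. Lowest is 382 (Policy A).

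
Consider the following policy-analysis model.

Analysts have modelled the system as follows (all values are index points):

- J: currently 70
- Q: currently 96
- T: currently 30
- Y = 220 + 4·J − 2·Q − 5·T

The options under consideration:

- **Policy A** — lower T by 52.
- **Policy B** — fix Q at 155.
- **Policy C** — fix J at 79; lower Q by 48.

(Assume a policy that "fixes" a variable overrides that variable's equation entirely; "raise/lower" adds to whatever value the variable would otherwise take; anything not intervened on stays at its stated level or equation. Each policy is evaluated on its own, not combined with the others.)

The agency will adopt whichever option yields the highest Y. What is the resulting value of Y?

418

Policy A (T − 52):
  J = 70
  Q = 96
  T = 30 − 52 = -22
  Y = 220 + 4·70 − 2·96 − 5·(-22) = 418
Policy B (Q := 155):
  J = 70
  Q = 155
  T = 30
  Y = 220 + 4·70 − 2·155 − 5·30 = 40
Policy C (J := 79, Q − 48):
  J = 79
  Q = 96 − 48 = 48
  T = 30
  Y = 220 + 4·79 − 2·48 − 5·30 = 290
Comparing — Policy A: Y=418, Policy B: Y=40, Policy C: Y=290. Highest is 418 (Policy A).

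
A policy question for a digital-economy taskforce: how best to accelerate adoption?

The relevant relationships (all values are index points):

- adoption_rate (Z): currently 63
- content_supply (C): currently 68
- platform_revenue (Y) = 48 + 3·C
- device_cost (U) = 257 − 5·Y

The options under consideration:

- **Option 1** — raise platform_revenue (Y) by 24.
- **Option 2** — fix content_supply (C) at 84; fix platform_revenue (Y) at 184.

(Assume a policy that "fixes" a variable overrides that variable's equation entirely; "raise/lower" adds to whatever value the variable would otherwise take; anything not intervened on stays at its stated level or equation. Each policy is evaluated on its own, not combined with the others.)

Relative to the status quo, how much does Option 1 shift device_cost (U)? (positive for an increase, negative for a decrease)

-120

Baseline:
  C = 68
  Y = 48 + 3·68 = 252
  U = 257 − 5·252 = -1003
Option 1 (Y + 24):
  C = 68
  Y = 48 + 3·68 (+24 from intervention) = 276
  U = 257 − 5·276 = -1123
Change in U: -1123 − (-1003) = -120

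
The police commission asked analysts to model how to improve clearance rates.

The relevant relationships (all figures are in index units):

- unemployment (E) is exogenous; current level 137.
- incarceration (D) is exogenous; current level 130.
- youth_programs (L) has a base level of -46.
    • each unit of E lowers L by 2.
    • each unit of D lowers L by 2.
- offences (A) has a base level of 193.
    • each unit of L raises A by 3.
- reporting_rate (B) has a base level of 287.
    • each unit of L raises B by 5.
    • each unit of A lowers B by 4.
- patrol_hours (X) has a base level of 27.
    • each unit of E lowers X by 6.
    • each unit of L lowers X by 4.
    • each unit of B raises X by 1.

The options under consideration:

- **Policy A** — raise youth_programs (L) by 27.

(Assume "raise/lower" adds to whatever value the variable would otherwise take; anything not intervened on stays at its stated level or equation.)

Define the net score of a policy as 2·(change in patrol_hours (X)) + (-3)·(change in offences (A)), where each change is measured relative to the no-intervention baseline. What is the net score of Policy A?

Baseline:
  E = 137
  D = 130
  L = -46 − 2·137 − 2·130 = -580
  A = 193 + 3·(-580) = -1547
  B = 287 + 5·(-580) − 4·(-1547) = 3575
  X = 27 − 6·137 − 4·(-580) + 3575 = 5100
Policy A (L + 27):
  E = 137
  D = 130
  L = -46 − 2·137 − 2·130 (+27 from intervention) = -553
  A = 193 + 3·(-553) = -1466
  B = 287 + 5·(-553) − 4·(-1466) = 3386
  X = 27 − 6·137 − 4·(-553) + 3386 = 4803
ΔX = 4803 − 5100 = -297; ΔA = -1466 − (-1547) = 81
Score = 2·(-297) + (-3)·81 = -837

-837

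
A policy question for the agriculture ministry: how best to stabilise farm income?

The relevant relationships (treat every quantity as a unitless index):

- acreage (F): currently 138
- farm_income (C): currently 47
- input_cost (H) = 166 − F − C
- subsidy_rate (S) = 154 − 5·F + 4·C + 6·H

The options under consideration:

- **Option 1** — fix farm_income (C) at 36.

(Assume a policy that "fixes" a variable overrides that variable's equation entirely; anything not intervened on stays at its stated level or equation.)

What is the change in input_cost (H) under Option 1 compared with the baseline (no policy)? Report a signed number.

11

Baseline:
  F = 138
  C = 47
  H = 166 − 138 − 47 = -19
Option 1 (C := 36):
  F = 138
  C = 36
  H = 166 − 138 − 36 = -8
Change in H: -8 − (-19) = 11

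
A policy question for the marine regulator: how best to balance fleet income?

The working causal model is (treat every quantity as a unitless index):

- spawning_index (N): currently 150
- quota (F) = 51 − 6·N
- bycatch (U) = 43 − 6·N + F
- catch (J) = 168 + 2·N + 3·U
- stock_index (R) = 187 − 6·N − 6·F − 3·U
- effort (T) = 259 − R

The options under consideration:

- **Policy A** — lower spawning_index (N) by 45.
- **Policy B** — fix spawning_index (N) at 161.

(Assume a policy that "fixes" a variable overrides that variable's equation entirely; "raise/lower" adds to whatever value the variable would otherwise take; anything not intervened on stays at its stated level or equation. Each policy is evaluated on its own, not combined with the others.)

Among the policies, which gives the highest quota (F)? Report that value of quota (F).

Policy A (N − 45):
  N = 150 − 45 = 105
  F = 51 − 6·105 = -579
Policy B (N := 161):
  N = 161
  F = 51 − 6·161 = -915
Comparing — Policy A: F=-579, Policy B: F=-915. Highest is -579 (Policy A).

-579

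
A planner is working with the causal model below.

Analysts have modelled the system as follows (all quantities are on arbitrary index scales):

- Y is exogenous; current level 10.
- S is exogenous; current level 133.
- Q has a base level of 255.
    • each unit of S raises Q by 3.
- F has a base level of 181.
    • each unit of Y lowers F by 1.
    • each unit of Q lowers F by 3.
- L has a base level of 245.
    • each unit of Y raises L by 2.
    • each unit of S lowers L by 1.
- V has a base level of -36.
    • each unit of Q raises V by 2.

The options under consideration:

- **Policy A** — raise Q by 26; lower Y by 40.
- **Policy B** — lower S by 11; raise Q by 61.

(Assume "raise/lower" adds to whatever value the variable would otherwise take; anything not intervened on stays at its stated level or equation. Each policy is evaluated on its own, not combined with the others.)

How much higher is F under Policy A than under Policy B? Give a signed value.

46

Policy A (Q + 26, Y − 40):
  Y = 10 − 40 = -30
  S = 133
  Q = 255 + 3·133 (+26 from intervention) = 680
  F = 181 − (-30) − 3·680 = -1829
Policy B (S − 11, Q + 61):
  Y = 10
  S = 133 − 11 = 122
  Q = 255 + 3·122 (+61 from intervention) = 682
  F = 181 − 10 − 3·682 = -1875
F: -1829 − (-1875) = 46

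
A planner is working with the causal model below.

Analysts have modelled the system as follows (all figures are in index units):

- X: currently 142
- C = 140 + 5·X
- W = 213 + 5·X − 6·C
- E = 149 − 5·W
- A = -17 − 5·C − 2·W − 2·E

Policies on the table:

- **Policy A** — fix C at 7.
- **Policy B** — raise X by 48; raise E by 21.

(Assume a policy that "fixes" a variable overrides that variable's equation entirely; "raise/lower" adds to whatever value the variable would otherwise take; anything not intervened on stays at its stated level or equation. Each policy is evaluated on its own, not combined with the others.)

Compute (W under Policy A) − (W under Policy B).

Policy A (C := 7):
  X = 142
  C = 7
  W = 213 + 5·142 − 6·7 = 881
Policy B (X + 48, E + 21):
  X = 142 + 48 = 190
  C = 140 + 5·190 = 1090
  W = 213 + 5·190 − 6·1090 = -5377
W: 881 − (-5377) = 6258

6258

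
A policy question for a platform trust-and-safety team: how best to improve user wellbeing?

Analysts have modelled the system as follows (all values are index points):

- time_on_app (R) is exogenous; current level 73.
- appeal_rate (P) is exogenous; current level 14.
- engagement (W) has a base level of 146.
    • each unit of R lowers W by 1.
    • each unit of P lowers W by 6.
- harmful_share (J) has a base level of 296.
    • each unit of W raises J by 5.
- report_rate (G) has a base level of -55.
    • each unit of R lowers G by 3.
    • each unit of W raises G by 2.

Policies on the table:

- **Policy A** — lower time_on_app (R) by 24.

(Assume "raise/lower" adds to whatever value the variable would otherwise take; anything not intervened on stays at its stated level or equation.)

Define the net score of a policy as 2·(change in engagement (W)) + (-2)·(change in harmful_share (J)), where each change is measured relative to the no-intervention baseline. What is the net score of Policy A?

Baseline:
  R = 73
  P = 14
  W = 146 − 73 − 6·14 = -11
  J = 296 + 5·(-11) = 241
Policy A (R − 24):
  R = 73 − 24 = 49
  P = 14
  W = 146 − 49 − 6·14 = 13
  J = 296 + 5·13 = 361
ΔW = 13 − (-11) = 24; ΔJ = 361 − 241 = 120
Score = 2·24 + (-2)·120 = -192

-192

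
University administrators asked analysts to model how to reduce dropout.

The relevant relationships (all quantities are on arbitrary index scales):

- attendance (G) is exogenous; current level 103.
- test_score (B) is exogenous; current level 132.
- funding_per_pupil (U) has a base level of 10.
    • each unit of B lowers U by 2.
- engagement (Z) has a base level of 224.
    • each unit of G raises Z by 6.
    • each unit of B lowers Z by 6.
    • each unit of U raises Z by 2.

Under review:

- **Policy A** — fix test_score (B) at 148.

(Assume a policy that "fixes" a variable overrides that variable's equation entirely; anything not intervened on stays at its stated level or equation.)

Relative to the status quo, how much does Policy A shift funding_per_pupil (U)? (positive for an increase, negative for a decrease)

Baseline:
  B = 132
  U = 10 − 2·132 = -254
Policy A (B := 148):
  B = 148
  U = 10 − 2·148 = -286
Change in U: -286 − (-254) = -32

-32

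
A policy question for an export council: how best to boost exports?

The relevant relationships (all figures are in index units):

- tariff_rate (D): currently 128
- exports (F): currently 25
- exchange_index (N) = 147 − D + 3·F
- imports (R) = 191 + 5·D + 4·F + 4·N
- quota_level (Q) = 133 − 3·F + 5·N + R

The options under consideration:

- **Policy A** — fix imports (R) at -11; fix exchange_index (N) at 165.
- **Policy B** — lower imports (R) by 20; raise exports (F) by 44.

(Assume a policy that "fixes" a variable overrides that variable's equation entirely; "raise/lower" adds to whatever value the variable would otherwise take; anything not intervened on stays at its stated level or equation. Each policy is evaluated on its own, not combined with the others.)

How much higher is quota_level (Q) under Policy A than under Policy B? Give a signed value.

Policy A (R := -11, N := 165):
  D = 128
  F = 25
  N = 165
  R = -11
  Q = 133 − 3·25 + 5·165 + (-11) = 872
Policy B (R − 20, F + 44):
  D = 128
  F = 25 + 44 = 69
  N = 147 − 128 + 3·69 = 226
  R = 191 + 5·128 + 4·69 + 4·226 (−20 from intervention) = 1991
  Q = 133 − 3·69 + 5·226 + 1991 = 3047
Q: 872 − 3047 = -2175

-2175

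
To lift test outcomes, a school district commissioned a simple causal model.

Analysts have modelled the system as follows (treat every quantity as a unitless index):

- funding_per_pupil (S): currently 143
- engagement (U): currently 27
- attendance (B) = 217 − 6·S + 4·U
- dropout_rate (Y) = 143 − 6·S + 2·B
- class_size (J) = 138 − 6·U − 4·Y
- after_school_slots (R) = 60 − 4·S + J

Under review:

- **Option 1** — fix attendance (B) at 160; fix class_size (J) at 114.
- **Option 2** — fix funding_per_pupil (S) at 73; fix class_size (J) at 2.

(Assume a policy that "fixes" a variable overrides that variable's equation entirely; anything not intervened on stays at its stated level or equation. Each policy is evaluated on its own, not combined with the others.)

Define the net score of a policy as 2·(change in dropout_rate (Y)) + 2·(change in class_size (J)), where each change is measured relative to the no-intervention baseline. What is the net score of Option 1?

-11200

Baseline:
  S = 143
  U = 27
  B = 217 − 6·143 + 4·27 = -533
  Y = 143 − 6·143 + 2·(-533) = -1781
  J = 138 − 6·27 − 4·(-1781) = 7100
Option 1 (B := 160, J := 114):
  S = 143
  U = 27
  B = 160
  Y = 143 − 6·143 + 2·160 = -395
  J = 114
ΔY = -395 − (-1781) = 1386; ΔJ = 114 − 7100 = -6986
Score = 2·1386 + 2·(-6986) = -11200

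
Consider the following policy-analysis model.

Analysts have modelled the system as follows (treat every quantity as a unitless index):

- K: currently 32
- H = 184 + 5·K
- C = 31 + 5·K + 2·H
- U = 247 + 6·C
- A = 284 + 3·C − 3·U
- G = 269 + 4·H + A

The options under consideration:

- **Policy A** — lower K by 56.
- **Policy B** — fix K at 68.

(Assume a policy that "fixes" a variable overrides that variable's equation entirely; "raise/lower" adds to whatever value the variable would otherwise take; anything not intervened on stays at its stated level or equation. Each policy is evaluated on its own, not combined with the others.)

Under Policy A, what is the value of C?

Policy A (K − 56):
  K = 32 − 56 = -24
  H = 184 + 5·(-24) = 64
  C = 31 + 5·(-24) + 2·64 = 39

39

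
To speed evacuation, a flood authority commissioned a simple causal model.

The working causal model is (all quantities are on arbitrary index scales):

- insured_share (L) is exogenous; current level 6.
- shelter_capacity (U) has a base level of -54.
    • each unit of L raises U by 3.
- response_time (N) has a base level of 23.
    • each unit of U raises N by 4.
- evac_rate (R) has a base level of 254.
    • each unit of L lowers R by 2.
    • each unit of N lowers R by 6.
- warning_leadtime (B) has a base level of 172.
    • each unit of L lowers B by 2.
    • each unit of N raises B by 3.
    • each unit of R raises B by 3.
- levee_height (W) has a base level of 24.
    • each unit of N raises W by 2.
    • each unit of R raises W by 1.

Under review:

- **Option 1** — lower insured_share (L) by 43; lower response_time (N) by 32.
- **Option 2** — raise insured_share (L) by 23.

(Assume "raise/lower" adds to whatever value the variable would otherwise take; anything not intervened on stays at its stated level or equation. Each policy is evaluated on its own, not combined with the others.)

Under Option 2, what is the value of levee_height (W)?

Option 2 (L + 23):
  L = 6 + 23 = 29
  U = -54 + 3·29 = 33
  N = 23 + 4·33 = 155
  R = 254 − 2·29 − 6·155 = -734
  W = 24 + 2·155 + (-734) = -400

-400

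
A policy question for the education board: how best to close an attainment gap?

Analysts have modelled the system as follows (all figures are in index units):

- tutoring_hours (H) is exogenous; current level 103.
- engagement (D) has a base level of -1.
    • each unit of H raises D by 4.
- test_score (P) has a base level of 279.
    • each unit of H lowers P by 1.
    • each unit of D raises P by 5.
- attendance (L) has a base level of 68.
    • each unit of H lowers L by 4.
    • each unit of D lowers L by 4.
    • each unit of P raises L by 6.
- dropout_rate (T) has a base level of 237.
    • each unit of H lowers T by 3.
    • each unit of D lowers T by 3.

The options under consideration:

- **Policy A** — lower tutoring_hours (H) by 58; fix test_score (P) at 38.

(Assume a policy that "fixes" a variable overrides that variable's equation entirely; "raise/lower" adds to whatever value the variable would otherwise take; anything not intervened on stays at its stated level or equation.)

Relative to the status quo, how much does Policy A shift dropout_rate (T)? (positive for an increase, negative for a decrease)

Baseline:
  H = 103
  D = -1 + 4·103 = 411
  T = 237 − 3·103 − 3·411 = -1305
Policy A (H − 58, P := 38):
  H = 103 − 58 = 45
  D = -1 + 4·45 = 179
  T = 237 − 3·45 − 3·179 = -435
Change in T: -435 − (-1305) = 870

870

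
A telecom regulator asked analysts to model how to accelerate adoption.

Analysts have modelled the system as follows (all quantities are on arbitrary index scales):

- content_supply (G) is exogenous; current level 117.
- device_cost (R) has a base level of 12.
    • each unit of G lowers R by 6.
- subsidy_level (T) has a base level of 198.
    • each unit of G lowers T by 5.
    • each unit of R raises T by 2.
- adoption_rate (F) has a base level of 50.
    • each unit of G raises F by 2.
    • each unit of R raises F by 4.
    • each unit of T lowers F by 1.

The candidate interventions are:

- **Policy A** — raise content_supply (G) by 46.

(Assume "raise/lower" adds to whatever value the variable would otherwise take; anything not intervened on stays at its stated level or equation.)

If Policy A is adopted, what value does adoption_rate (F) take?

Policy A (G + 46):
  G = 117 + 46 = 163
  R = 12 − 6·163 = -966
  T = 198 − 5·163 + 2·(-966) = -2549
  F = 50 + 2·163 + 4·(-966) − (-2549) = -939

-939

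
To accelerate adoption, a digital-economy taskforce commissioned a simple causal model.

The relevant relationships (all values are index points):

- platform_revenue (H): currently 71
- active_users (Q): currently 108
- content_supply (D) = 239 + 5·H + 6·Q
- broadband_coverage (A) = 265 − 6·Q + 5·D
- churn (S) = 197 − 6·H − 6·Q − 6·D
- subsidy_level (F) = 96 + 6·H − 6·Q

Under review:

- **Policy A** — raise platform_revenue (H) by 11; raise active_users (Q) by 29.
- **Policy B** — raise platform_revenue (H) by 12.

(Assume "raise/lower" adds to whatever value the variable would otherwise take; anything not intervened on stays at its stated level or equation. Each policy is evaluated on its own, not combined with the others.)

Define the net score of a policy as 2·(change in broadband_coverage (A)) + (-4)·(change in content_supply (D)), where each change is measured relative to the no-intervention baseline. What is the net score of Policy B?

360

Baseline:
  H = 71
  Q = 108
  D = 239 + 5·71 + 6·108 = 1242
  A = 265 − 6·108 + 5·1242 = 5827
Policy B (H + 12):
  H = 71 + 12 = 83
  Q = 108
  D = 239 + 5·83 + 6·108 = 1302
  A = 265 − 6·108 + 5·1302 = 6127
ΔA = 6127 − 5827 = 300; ΔD = 1302 − 1242 = 60
Score = 2·300 + (-4)·60 = 360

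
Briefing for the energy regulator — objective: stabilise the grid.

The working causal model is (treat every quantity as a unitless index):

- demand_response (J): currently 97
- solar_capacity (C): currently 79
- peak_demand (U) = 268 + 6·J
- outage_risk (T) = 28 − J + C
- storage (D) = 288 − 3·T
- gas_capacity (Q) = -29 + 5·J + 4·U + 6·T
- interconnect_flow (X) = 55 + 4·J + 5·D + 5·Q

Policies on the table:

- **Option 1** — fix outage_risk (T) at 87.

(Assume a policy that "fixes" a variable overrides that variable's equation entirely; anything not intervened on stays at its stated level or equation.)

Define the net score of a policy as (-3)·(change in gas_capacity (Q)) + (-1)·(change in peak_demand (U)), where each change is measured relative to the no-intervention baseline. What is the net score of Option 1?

-1386

Baseline:
  J = 97
  C = 79
  U = 268 + 6·97 = 850
  T = 28 − 97 + 79 = 10
  Q = -29 + 5·97 + 4·850 + 6·10 = 3916
Option 1 (T := 87):
  J = 97
  C = 79
  U = 268 + 6·97 = 850
  T = 87
  Q = -29 + 5·97 + 4·850 + 6·87 = 4378
ΔQ = 4378 − 3916 = 462; ΔU = 850 − 850 = 0
Score = (-3)·462 + (-1)·0 = -1386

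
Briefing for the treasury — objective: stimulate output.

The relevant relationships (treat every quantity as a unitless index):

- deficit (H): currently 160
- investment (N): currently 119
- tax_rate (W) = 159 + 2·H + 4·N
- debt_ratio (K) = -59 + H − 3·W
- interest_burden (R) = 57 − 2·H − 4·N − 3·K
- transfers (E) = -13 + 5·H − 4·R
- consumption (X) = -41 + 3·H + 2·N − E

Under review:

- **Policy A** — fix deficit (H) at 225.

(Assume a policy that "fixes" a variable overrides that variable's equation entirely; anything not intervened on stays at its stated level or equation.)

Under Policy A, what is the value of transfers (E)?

Policy A (H := 225):
  H = 225
  N = 119
  W = 159 + 2·225 + 4·119 = 1085
  K = -59 + 225 − 3·1085 = -3089
  R = 57 − 2·225 − 4·119 − 3·(-3089) = 8398
  E = -13 + 5·225 − 4·8398 = -32480

-32480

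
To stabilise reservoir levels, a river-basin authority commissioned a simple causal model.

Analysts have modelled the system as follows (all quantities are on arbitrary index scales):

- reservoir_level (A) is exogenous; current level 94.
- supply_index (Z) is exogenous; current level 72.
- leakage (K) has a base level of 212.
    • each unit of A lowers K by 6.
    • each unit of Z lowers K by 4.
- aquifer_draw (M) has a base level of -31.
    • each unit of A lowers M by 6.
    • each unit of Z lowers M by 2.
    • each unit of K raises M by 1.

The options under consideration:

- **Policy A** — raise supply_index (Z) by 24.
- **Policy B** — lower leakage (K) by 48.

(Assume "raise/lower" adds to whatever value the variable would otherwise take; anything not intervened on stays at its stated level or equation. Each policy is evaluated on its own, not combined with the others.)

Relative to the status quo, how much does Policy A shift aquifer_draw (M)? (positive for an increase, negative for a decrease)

-144

Baseline:
  A = 94
  Z = 72
  K = 212 − 6·94 − 4·72 = -640
  M = -31 − 6·94 − 2·72 + (-640) = -1379
Policy A (Z + 24):
  A = 94
  Z = 72 + 24 = 96
  K = 212 − 6·94 − 4·96 = -736
  M = -31 − 6·94 − 2·96 + (-736) = -1523
Change in M: -1523 − (-1379) = -144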